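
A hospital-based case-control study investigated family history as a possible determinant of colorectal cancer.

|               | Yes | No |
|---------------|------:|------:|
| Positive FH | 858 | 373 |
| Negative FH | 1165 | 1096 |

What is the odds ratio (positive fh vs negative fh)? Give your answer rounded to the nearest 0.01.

2.16

Cells: a = 858, b = 373, c = 1165, d = 1096.
OR = (a·d)/(b·c) = (858 × 1096) / (373 × 1165) = 940368 / 434545 = 2.16403
The odds of colorectal cancer are about 2.16 times as high in the positive fh group.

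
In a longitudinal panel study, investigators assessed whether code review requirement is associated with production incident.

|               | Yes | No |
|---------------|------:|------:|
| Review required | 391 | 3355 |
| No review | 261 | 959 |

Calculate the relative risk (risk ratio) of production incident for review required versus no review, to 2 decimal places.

0.49

Cells: a = 391, b = 3355, c = 261, d = 959.
Risk in exposed = 391/3746 = 0.10438; risk in unexposed = 261/1220 = 0.21393.
RR = 0.10438 / 0.21393 = 0.48790
The risk is 51% lower among the exposed than among the unexposed.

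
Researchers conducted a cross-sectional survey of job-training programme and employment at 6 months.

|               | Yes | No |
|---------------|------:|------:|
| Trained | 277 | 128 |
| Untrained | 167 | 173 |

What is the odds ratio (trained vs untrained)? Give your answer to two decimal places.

2.24

Cells: a = 277, b = 128, c = 167, d = 173.
OR = (a·d)/(b·c) = (277 × 173) / (128 × 167) = 47921 / 21376 = 2.24181
The odds of employment at 6 months are about 2.24 times as high in the trained group.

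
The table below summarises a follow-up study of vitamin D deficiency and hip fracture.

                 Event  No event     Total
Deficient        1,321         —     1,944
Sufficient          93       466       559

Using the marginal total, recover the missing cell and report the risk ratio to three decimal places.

4.084

The missing cell is in the exposed row: 1944 − 1321 = 623.
So a = 1321, b = 623, c = 93, d = 466.
RR = [a/(a+b)] / [c/(c+d)] = (1321/1944) / (93/559) = 0.67953/0.16637 = 4.08447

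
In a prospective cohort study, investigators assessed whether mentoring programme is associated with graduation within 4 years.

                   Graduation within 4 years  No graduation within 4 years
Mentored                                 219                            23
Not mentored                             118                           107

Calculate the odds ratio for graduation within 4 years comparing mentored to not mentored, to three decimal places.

8.634

Cells: a = 219, b = 23, c = 118, d = 107.
OR = (a·d)/(b·c) = (219 × 107) / (23 × 118) = 23433 / 2714 = 8.63412
The odds of graduation within 4 years are about 8.63 times as high in the mentored group.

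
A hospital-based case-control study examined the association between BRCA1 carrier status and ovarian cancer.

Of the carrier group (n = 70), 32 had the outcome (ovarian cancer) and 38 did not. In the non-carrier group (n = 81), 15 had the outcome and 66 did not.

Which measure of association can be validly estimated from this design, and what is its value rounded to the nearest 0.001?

From the description: a = 32, b = 38, c = 15, d = 66.
This is a hospital-based case-control study: participants were sampled on outcome status, so risks in the source population cannot be estimated directly — relative risk is not valid here. The odds ratio is the appropriate measure.
OR = (a·d)/(b·c) = (32 × 66) / (38 × 15) = 2112 / 570 = 3.70526

3.705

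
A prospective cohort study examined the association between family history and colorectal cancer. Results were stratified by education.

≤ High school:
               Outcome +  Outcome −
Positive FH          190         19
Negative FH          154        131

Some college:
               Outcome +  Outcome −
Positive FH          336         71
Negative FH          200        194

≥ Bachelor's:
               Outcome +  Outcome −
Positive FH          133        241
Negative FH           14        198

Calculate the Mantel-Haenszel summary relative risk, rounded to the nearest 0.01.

RR_MH = Σ(aᵢ·n₀ᵢ/nᵢ) / Σ(cᵢ·n₁ᵢ/nᵢ), with n₁ᵢ = aᵢ+bᵢ (exposed), n₀ᵢ = cᵢ+dᵢ (unexposed), nᵢ = n₁ᵢ+n₀ᵢ.
Stratum 1 (≤ High school): n₁ = 209, n₀ = 285, n = 494; a·n₀/n = 190·285/494 = 109.6154; c·n₁/n = 154·209/494 = 65.1538
Stratum 2 (Some college): n₁ = 407, n₀ = 394, n = 801; a·n₀/n = 336·394/801 = 165.2734; c·n₁/n = 200·407/801 = 101.6230
Stratum 3 (≥ Bachelor's): n₁ = 374, n₀ = 212, n = 586; a·n₀/n = 133·212/586 = 48.1160; c·n₁/n = 14·374/586 = 8.9352
RR_MH = (109.6154 + 165.2734 + 48.1160) / (65.1538 + 101.6230 + 8.9352) = 323.0048 / 175.7120 = 1.83826

1.84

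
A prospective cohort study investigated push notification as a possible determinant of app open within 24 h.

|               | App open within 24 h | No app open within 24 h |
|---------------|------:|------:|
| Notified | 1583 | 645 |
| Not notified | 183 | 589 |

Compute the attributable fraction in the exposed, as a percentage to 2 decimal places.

66.64

Cells: a = 1583, b = 645, c = 183, d = 589.
Risk in exposed = 1583/2228 = 0.71050; risk in unexposed = 183/772 = 0.23705.
RR = 0.71050/0.23705 = 2.99731
AR% = (RR − 1)/RR × 100 = (2.99731 − 1)/2.99731 × 100 = 66.6368%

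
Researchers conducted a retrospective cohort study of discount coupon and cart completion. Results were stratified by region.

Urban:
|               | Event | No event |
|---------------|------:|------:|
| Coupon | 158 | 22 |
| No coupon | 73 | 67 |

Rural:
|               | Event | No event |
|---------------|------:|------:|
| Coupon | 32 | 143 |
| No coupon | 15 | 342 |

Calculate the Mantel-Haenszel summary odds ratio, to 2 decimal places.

5.93

OR_MH = Σ(aᵢdᵢ/nᵢ) / Σ(bᵢcᵢ/nᵢ), where nᵢ is the stratum total.
Stratum 1 (Urban): n = 320; a·d/n = 158·67/320 = 33.0812; b·c/n = 22·73/320 = 5.0187
Stratum 2 (Rural): n = 532; a·d/n = 32·342/532 = 20.5714; b·c/n = 143·15/532 = 4.0320
OR_MH = (33.0812 + 20.5714) / (5.0187 + 4.0320) = 53.6527 / 9.0507 = 5.92801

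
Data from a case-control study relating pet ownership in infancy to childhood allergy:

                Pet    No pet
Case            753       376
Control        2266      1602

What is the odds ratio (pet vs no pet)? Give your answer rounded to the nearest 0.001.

Reading the table with exposure as columns: a = 753 (Pet, case), b = 2266 (Pet, non-case), c = 376 (No pet, case), d = 1602.
OR = (a·d)/(b·c) = (753 × 1602) / (2266 × 376) = 1206306 / 852016 = 1.41583
The odds of childhood allergy are about 1.42 times as high in the pet group.

1.416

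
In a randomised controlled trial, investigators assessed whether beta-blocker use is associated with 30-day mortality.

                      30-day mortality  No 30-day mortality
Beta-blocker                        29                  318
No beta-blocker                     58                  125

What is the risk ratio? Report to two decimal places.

0.26

Cells: a = 29, b = 318, c = 58, d = 125.
Risk in exposed = 29/347 = 0.08357; risk in unexposed = 58/183 = 0.31694.
RR = 0.08357 / 0.31694 = 0.26369
The risk is 74% lower among the exposed than among the unexposed.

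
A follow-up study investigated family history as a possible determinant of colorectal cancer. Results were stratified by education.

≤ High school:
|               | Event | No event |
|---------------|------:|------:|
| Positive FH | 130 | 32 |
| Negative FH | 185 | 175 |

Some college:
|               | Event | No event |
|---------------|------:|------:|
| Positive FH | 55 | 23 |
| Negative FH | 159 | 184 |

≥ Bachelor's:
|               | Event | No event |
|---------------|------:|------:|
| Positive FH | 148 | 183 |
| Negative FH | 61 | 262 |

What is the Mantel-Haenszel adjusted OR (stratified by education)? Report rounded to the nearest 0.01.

OR_MH = Σ(aᵢdᵢ/nᵢ) / Σ(bᵢcᵢ/nᵢ), where nᵢ is the stratum total.
Stratum 1 (≤ High school): n = 522; a·d/n = 130·175/522 = 43.5824; b·c/n = 32·185/522 = 11.3410
Stratum 2 (Some college): n = 421; a·d/n = 55·184/421 = 24.0380; b·c/n = 23·159/421 = 8.6865
Stratum 3 (≥ Bachelor's): n = 654; a·d/n = 148·262/654 = 59.2905; b·c/n = 183·61/654 = 17.0688
OR_MH = (43.5824 + 24.0380 + 59.2905) / (11.3410 + 8.6865 + 17.0688) = 126.9109 / 37.0963 = 3.42112

3.42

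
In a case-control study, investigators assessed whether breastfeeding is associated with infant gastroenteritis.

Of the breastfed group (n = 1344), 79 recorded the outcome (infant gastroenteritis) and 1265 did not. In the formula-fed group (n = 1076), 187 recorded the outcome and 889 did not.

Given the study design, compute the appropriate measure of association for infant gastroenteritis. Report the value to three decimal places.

From the description: a = 79, b = 1265, c = 187, d = 889.
This is a case-control study: participants were sampled on outcome status, so risks in the source population cannot be estimated directly — relative risk is not valid here. The odds ratio is the appropriate measure.
OR = (a·d)/(b·c) = (79 × 889) / (1265 × 187) = 70231 / 236555 = 0.29689

0.297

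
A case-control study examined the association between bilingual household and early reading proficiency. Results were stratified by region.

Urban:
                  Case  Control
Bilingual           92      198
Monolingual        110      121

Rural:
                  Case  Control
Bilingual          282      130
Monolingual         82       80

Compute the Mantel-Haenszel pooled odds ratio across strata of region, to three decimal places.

OR_MH = Σ(aᵢdᵢ/nᵢ) / Σ(bᵢcᵢ/nᵢ), where nᵢ is the stratum total.
Stratum 1 (Urban): n = 521; a·d/n = 92·121/521 = 21.3666; b·c/n = 198·110/521 = 41.8042
Stratum 2 (Rural): n = 574; a·d/n = 282·80/574 = 39.3031; b·c/n = 130·82/574 = 18.5714
OR_MH = (21.3666 + 39.3031) / (41.8042 + 18.5714) = 60.6697 / 60.3757 = 1.00487

1.005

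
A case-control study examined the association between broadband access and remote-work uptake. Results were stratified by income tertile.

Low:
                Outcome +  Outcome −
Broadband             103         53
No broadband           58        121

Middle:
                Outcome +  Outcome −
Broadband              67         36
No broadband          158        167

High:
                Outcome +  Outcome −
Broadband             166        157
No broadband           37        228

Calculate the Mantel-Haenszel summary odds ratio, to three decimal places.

3.948

OR_MH = Σ(aᵢdᵢ/nᵢ) / Σ(bᵢcᵢ/nᵢ), where nᵢ is the stratum total.
Stratum 1 (Low): n = 335; a·d/n = 103·121/335 = 37.2030; b·c/n = 53·58/335 = 9.1761
Stratum 2 (Middle): n = 428; a·d/n = 67·167/428 = 26.1425; b·c/n = 36·158/428 = 13.2897
Stratum 3 (High): n = 588; a·d/n = 166·228/588 = 64.3673; b·c/n = 157·37/588 = 9.8793
OR_MH = (37.2030 + 26.1425 + 64.3673) / (9.1761 + 13.2897 + 9.8793) = 127.7129 / 32.3451 = 3.94845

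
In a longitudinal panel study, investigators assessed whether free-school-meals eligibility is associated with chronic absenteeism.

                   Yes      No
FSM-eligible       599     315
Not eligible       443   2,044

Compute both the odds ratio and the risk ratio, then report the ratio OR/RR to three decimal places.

Cells: a = 599, b = 315, c = 443, d = 2044.
OR = (599·2044)/(315·443) = 1224356/139545 = 8.77392
Risk in exposed = 599/914 = 0.65536; risk in unexposed = 443/2487 = 0.17813; RR = 3.67919
OR/RR = 8.77392 / 3.67919 = 2.38474
The outcome is not rare, so the OR lies further from 1 than the RR.

2.385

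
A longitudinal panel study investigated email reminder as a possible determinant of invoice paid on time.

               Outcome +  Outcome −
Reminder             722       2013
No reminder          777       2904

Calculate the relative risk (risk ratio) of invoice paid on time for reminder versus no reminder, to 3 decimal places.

Cells: a = 722, b = 2013, c = 777, d = 2904.
Risk in exposed = 722/2735 = 0.26399; risk in unexposed = 777/3681 = 0.21108.
RR = 0.26399 / 0.21108 = 1.25062
The risk among the exposed is 1.25 times that among the unexposed.

1.251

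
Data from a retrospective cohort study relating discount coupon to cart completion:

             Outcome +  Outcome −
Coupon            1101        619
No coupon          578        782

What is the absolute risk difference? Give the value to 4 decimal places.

0.2151

Cells: a = 1101, b = 619, c = 578, d = 782.
Risk in exposed = 1101/1720 = 0.640116; risk in unexposed = 578/1360 = 0.425000.
Risk difference = 0.640116 − 0.425000 = 0.215116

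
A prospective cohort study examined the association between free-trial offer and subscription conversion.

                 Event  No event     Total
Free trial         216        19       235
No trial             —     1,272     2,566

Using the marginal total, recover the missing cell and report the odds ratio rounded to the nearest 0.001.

11.175

The missing cell is in the unexposed row: 2566 − 1272 = 1294.
So a = 216, b = 19, c = 1294, d = 1272.
OR = (a·d)/(b·c) = (216 × 1272) / (19 × 1294) = 274752 / 24586 = 11.17514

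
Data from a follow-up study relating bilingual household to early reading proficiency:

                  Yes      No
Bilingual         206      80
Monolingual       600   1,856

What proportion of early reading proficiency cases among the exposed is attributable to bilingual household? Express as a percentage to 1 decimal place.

66.1

Cells: a = 206, b = 80, c = 600, d = 1856.
Risk in exposed = 206/286 = 0.72028; risk in unexposed = 600/2456 = 0.24430.
RR = 0.72028/0.24430 = 2.94834
AR% = (RR − 1)/RR × 100 = (2.94834 − 1)/2.94834 × 100 = 66.0827%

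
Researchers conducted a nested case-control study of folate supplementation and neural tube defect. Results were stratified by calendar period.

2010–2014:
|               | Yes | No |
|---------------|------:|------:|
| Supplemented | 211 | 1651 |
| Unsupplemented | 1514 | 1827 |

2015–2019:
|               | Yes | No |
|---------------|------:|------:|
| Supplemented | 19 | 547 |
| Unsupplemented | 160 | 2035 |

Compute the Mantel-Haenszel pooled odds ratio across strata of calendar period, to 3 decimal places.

OR_MH = Σ(aᵢdᵢ/nᵢ) / Σ(bᵢcᵢ/nᵢ), where nᵢ is the stratum total.
Stratum 1 (2010–2014): n = 5203; a·d/n = 211·1827/5203 = 74.0913; b·c/n = 1651·1514/5203 = 480.4178
Stratum 2 (2015–2019): n = 2761; a·d/n = 19·2035/2761 = 14.0040; b·c/n = 547·160/2761 = 31.6987
OR_MH = (74.0913 + 14.0040) / (480.4178 + 31.6987) = 88.0953 / 512.1165 = 0.17202

0.172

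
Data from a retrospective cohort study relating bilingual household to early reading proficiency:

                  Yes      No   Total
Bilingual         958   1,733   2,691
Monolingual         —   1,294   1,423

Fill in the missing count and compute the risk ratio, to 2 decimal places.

3.93

The missing cell is in the unexposed row: 1423 − 1294 = 129.
So a = 958, b = 1733, c = 129, d = 1294.
RR = [a/(a+b)] / [c/(c+d)] = (958/2691) / (129/1423) = 0.35600/0.09065 = 3.92706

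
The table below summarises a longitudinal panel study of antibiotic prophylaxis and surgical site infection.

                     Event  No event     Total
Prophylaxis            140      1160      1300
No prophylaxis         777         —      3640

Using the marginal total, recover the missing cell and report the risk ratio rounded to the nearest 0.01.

The missing cell is in the unexposed row: 3640 − 777 = 2863.
So a = 140, b = 1160, c = 777, d = 2863.
RR = [a/(a+b)] / [c/(c+d)] = (140/1300) / (777/3640) = 0.10769/0.21346 = 0.50450

0.50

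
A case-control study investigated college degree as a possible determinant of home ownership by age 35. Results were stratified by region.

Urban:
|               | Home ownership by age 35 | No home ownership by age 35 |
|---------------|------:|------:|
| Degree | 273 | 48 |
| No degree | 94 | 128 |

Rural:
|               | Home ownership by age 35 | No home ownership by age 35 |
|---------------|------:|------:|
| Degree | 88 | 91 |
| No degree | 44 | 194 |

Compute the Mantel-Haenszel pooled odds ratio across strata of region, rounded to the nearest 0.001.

OR_MH = Σ(aᵢdᵢ/nᵢ) / Σ(bᵢcᵢ/nᵢ), where nᵢ is the stratum total.
Stratum 1 (Urban): n = 543; a·d/n = 273·128/543 = 64.3536; b·c/n = 48·94/543 = 8.3094
Stratum 2 (Rural): n = 417; a·d/n = 88·194/417 = 40.9400; b·c/n = 91·44/417 = 9.6019
OR_MH = (64.3536 + 40.9400) / (8.3094 + 9.6019) = 105.2936 / 17.9113 = 5.87861

5.879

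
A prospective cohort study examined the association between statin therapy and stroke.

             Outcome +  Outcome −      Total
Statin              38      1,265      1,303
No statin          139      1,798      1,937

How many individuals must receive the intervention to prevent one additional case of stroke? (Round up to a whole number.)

24

Risk in treated group = 38/1303 = 0.02916; risk in control = 139/1937 = 0.07176.
Absolute risk reduction = 0.07176 − 0.02916 = 0.04260
NNT = 1 / ARR = 1 / 0.04260 = 23.476 → round up → 24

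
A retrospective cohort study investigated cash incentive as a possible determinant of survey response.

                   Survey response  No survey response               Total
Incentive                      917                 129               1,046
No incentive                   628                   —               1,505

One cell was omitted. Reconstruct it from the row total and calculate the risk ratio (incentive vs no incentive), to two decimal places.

The missing cell is in the unexposed row: 1505 − 628 = 877.
So a = 917, b = 129, c = 628, d = 877.
RR = [a/(a+b)] / [c/(c+d)] = (917/1046) / (628/1505) = 0.87667/0.41728 = 2.10094

2.10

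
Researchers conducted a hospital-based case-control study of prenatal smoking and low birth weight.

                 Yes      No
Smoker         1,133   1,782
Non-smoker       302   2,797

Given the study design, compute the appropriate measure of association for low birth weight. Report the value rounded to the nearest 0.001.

Cells: a = 1133, b = 1782, c = 302, d = 2797.
This is a hospital-based case-control study: participants were sampled on outcome status, so risks in the source population cannot be estimated directly — relative risk is not valid here. The odds ratio is the appropriate measure.
OR = (a·d)/(b·c) = (1133 × 2797) / (1782 × 302) = 3169001 / 538164 = 5.88854

5.889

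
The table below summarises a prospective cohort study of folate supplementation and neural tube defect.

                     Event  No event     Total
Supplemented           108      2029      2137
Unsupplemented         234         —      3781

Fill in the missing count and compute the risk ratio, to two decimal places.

0.82

The missing cell is in the unexposed row: 3781 − 234 = 3547.
So a = 108, b = 2029, c = 234, d = 3547.
RR = [a/(a+b)] / [c/(c+d)] = (108/2137) / (234/3781) = 0.05054/0.06189 = 0.81660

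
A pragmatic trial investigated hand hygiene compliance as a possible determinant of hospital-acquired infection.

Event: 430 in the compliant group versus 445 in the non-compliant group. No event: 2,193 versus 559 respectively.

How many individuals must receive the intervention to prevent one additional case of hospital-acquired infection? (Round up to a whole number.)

4

Risk in treated group = 430/2623 = 0.16393; risk in control = 445/1004 = 0.44323.
Absolute risk reduction = 0.44323 − 0.16393 = 0.27929
NNT = 1 / ARR = 1 / 0.27929 = 3.580 → round up → 4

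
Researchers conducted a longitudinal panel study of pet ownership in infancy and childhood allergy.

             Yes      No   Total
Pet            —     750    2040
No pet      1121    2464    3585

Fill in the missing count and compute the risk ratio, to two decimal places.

The missing cell is in the exposed row: 2040 − 750 = 1290.
So a = 1290, b = 750, c = 1121, d = 2464.
RR = [a/(a+b)] / [c/(c+d)] = (1290/2040) / (1121/3585) = 0.63235/0.31269 = 2.02229

2.02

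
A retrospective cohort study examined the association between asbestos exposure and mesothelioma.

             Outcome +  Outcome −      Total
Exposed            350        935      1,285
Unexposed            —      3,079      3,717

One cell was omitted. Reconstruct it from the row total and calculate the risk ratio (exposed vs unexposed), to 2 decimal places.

The missing cell is in the unexposed row: 3717 − 3079 = 638.
So a = 350, b = 935, c = 638, d = 3079.
RR = [a/(a+b)] / [c/(c+d)] = (350/1285) / (638/3717) = 0.27237/0.17164 = 1.58685

1.59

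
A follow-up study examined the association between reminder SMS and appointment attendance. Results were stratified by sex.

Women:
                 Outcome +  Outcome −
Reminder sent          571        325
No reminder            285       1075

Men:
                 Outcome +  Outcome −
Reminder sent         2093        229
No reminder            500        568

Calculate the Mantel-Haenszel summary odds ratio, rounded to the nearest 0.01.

OR_MH = Σ(aᵢdᵢ/nᵢ) / Σ(bᵢcᵢ/nᵢ), where nᵢ is the stratum total.
Stratum 1 (Women): n = 2256; a·d/n = 571·1075/2256 = 272.0855; b·c/n = 325·285/2256 = 41.0572
Stratum 2 (Men): n = 3390; a·d/n = 2093·568/3390 = 350.6855; b·c/n = 229·500/3390 = 33.7758
OR_MH = (272.0855 + 350.6855) / (41.0572 + 33.7758) = 622.7711 / 74.8330 = 8.32215

8.32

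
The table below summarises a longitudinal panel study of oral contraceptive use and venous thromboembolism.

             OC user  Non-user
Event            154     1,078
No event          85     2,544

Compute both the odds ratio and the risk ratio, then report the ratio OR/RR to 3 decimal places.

Reading the table with exposure as columns: a = 154 (OC user, case), b = 85 (OC user, non-case), c = 1078 (Non-user, case), d = 2544.
OR = (154·2544)/(85·1078) = 391776/91630 = 4.27563
Risk in exposed = 154/239 = 0.64435; risk in unexposed = 1078/3622 = 0.29763; RR = 2.16497
OR/RR = 4.27563 / 2.16497 = 1.97491
The outcome is not rare, so the OR lies further from 1 than the RR.

1.975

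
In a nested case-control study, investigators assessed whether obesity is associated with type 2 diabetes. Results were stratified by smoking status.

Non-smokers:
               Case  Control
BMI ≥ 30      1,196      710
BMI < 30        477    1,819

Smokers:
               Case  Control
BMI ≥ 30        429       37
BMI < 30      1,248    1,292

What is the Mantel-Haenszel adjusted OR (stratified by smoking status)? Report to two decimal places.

7.32

OR_MH = Σ(aᵢdᵢ/nᵢ) / Σ(bᵢcᵢ/nᵢ), where nᵢ is the stratum total.
Stratum 1 (Non-smokers): n = 4202; a·d/n = 1196·1819/4202 = 517.7354; b·c/n = 710·477/4202 = 80.5973
Stratum 2 (Smokers): n = 3006; a·d/n = 429·1292/3006 = 184.3872; b·c/n = 37·1248/3006 = 15.3613
OR_MH = (517.7354 + 184.3872) / (80.5973 + 15.3613) = 702.1226 / 95.9586 = 7.31693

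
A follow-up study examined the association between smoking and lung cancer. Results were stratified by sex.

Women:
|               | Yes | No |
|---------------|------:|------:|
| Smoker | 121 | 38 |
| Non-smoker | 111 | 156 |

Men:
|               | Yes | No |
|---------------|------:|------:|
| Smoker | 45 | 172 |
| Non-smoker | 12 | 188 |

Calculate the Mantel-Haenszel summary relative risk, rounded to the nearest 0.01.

2.04

RR_MH = Σ(aᵢ·n₀ᵢ/nᵢ) / Σ(cᵢ·n₁ᵢ/nᵢ), with n₁ᵢ = aᵢ+bᵢ (exposed), n₀ᵢ = cᵢ+dᵢ (unexposed), nᵢ = n₁ᵢ+n₀ᵢ.
Stratum 1 (Women): n₁ = 159, n₀ = 267, n = 426; a·n₀/n = 121·267/426 = 75.8380; c·n₁/n = 111·159/426 = 41.4296
Stratum 2 (Men): n₁ = 217, n₀ = 200, n = 417; a·n₀/n = 45·200/417 = 21.5827; c·n₁/n = 12·217/417 = 6.2446
RR_MH = (75.8380 + 21.5827) / (41.4296 + 6.2446) = 97.4208 / 47.6742 = 2.04347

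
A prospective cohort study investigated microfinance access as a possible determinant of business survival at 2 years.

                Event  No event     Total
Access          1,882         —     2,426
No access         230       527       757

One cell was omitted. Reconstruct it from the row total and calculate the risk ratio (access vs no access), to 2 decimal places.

The missing cell is in the exposed row: 2426 − 1882 = 544.
So a = 1882, b = 544, c = 230, d = 527.
RR = [a/(a+b)] / [c/(c+d)] = (1882/2426) / (230/757) = 0.77576/0.30383 = 2.55327

2.55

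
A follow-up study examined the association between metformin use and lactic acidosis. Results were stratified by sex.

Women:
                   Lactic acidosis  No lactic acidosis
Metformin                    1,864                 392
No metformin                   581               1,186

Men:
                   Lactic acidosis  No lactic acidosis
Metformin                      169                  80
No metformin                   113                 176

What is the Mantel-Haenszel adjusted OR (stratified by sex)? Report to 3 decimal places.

8.238

OR_MH = Σ(aᵢdᵢ/nᵢ) / Σ(bᵢcᵢ/nᵢ), where nᵢ is the stratum total.
Stratum 1 (Women): n = 4023; a·d/n = 1864·1186/4023 = 549.5163; b·c/n = 392·581/4023 = 56.6125
Stratum 2 (Men): n = 538; a·d/n = 169·176/538 = 55.2862; b·c/n = 80·113/538 = 16.8030
OR_MH = (549.5163 + 55.2862) / (56.6125 + 16.8030) = 604.8025 / 73.4155 = 8.23808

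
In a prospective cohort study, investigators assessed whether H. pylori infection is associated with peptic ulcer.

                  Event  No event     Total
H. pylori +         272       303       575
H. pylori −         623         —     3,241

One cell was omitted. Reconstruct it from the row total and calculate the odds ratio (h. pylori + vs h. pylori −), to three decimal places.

3.772

The missing cell is in the unexposed row: 3241 − 623 = 2618.
So a = 272, b = 303, c = 623, d = 2618.
OR = (a·d)/(b·c) = (272 × 2618) / (303 × 623) = 712096 / 188769 = 3.77231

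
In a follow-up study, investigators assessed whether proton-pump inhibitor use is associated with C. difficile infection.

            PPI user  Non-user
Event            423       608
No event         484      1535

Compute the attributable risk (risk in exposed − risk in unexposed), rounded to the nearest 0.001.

0.183

Reading the table with exposure as columns: a = 423 (PPI user, case), b = 484 (PPI user, non-case), c = 608 (Non-user, case), d = 1535.
Risk in exposed = 423/907 = 0.466373; risk in unexposed = 608/2143 = 0.283714.
Risk difference = 0.466373 − 0.283714 = 0.182658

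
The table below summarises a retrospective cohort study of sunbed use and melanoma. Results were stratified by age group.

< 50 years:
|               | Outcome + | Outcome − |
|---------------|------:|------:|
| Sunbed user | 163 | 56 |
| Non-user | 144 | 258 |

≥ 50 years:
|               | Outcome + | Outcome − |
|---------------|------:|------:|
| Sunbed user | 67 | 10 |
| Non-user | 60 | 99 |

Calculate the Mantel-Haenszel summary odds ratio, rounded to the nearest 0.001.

6.171

OR_MH = Σ(aᵢdᵢ/nᵢ) / Σ(bᵢcᵢ/nᵢ), where nᵢ is the stratum total.
Stratum 1 (< 50 years): n = 621; a·d/n = 163·258/621 = 67.7198; b·c/n = 56·144/621 = 12.9855
Stratum 2 (≥ 50 years): n = 236; a·d/n = 67·99/236 = 28.1059; b·c/n = 10·60/236 = 2.5424
OR_MH = (67.7198 + 28.1059) / (12.9855 + 2.5424) = 95.8257 / 15.5279 = 6.17121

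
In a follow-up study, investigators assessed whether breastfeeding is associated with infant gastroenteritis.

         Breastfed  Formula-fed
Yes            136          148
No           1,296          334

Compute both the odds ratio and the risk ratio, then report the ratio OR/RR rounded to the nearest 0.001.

Reading the table with exposure as columns: a = 136 (Breastfed, case), b = 1296 (Breastfed, non-case), c = 148 (Formula-fed, case), d = 334.
OR = (136·334)/(1296·148) = 45424/191808 = 0.23682
Risk in exposed = 136/1432 = 0.09497; risk in unexposed = 148/482 = 0.30705; RR = 0.30930
OR/RR = 0.23682 / 0.30930 = 0.76566
The outcome is not rare, so the OR lies further from 1 than the RR.

0.766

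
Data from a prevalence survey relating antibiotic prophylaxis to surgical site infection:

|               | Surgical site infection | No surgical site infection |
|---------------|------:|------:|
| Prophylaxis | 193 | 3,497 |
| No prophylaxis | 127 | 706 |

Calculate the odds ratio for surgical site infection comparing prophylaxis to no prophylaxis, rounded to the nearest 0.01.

Cells: a = 193, b = 3497, c = 127, d = 706.
OR = (a·d)/(b·c) = (193 × 706) / (3497 × 127) = 136258 / 444119 = 0.30681
Exposure is associated with lower odds of surgical site infection (OR = 0.31 < 1).

0.31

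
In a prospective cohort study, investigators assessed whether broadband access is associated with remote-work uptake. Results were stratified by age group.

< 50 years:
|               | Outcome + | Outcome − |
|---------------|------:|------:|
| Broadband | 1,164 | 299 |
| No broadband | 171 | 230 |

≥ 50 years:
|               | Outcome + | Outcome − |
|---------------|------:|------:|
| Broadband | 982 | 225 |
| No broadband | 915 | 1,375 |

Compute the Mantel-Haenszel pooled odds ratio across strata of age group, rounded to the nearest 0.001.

OR_MH = Σ(aᵢdᵢ/nᵢ) / Σ(bᵢcᵢ/nᵢ), where nᵢ is the stratum total.
Stratum 1 (< 50 years): n = 1864; a·d/n = 1164·230/1864 = 143.6266; b·c/n = 299·171/1864 = 27.4297
Stratum 2 (≥ 50 years): n = 3497; a·d/n = 982·1375/3497 = 386.1167; b·c/n = 225·915/3497 = 58.8719
OR_MH = (143.6266 + 386.1167) / (27.4297 + 58.8719) = 529.7433 / 86.3016 = 6.13828

6.138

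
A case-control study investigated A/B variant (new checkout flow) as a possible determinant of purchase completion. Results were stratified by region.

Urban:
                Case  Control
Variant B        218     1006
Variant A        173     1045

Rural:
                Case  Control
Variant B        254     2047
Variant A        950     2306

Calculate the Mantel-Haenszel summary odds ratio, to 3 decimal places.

OR_MH = Σ(aᵢdᵢ/nᵢ) / Σ(bᵢcᵢ/nᵢ), where nᵢ is the stratum total.
Stratum 1 (Urban): n = 2442; a·d/n = 218·1045/2442 = 93.2883; b·c/n = 1006·173/2442 = 71.2686
Stratum 2 (Rural): n = 5557; a·d/n = 254·2306/5557 = 105.4029; b·c/n = 2047·950/5557 = 349.9460
OR_MH = (93.2883 + 105.4029) / (71.2686 + 349.9460) = 198.6912 / 421.2146 = 0.47171

0.472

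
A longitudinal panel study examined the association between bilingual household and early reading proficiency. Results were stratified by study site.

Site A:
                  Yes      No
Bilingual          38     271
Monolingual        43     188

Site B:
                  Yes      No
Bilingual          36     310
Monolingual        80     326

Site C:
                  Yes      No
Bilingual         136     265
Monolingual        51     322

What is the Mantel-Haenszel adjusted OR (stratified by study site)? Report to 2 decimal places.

OR_MH = Σ(aᵢdᵢ/nᵢ) / Σ(bᵢcᵢ/nᵢ), where nᵢ is the stratum total.
Stratum 1 (Site A): n = 540; a·d/n = 38·188/540 = 13.2296; b·c/n = 271·43/540 = 21.5796
Stratum 2 (Site B): n = 752; a·d/n = 36·326/752 = 15.6064; b·c/n = 310·80/752 = 32.9787
Stratum 3 (Site C): n = 774; a·d/n = 136·322/774 = 56.5788; b·c/n = 265·51/774 = 17.4612
OR_MH = (13.2296 + 15.6064 + 56.5788) / (21.5796 + 32.9787 + 17.4612) = 85.4148 / 72.0196 = 1.18599

1.19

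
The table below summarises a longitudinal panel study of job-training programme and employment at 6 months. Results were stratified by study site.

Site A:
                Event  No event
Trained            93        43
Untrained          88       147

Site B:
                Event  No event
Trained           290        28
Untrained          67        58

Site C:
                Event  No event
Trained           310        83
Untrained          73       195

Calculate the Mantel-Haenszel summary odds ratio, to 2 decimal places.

OR_MH = Σ(aᵢdᵢ/nᵢ) / Σ(bᵢcᵢ/nᵢ), where nᵢ is the stratum total.
Stratum 1 (Site A): n = 371; a·d/n = 93·147/371 = 36.8491; b·c/n = 43·88/371 = 10.1995
Stratum 2 (Site B): n = 443; a·d/n = 290·58/443 = 37.9684; b·c/n = 28·67/443 = 4.2348
Stratum 3 (Site C): n = 661; a·d/n = 310·195/661 = 91.4523; b·c/n = 83·73/661 = 9.1664
OR_MH = (36.8491 + 37.9684 + 91.4523) / (10.1995 + 4.2348 + 9.1664) = 166.2698 / 23.6006 = 7.04514

7.05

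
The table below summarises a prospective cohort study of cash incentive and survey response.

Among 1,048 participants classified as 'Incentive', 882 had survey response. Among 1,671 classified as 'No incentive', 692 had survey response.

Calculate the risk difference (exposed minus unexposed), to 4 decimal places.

From the description: a = 882, b = 166, c = 692, d = 979.
Risk in exposed = 882/1048 = 0.841603; risk in unexposed = 692/1671 = 0.414123.
Risk difference = 0.841603 − 0.414123 = 0.427480

0.4275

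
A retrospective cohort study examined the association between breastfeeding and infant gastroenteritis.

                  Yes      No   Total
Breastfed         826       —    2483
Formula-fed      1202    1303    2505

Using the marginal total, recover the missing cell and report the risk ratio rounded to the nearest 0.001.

0.693

The missing cell is in the exposed row: 2483 − 826 = 1657.
So a = 826, b = 1657, c = 1202, d = 1303.
RR = [a/(a+b)] / [c/(c+d)] = (826/2483) / (1202/2505) = 0.33266/0.47984 = 0.69328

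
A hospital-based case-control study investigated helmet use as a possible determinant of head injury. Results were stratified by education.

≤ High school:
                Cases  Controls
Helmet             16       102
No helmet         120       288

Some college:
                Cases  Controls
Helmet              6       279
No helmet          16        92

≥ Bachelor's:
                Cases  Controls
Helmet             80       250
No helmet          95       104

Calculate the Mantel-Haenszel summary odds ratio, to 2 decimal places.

OR_MH = Σ(aᵢdᵢ/nᵢ) / Σ(bᵢcᵢ/nᵢ), where nᵢ is the stratum total.
Stratum 1 (≤ High school): n = 526; a·d/n = 16·288/526 = 8.7605; b·c/n = 102·120/526 = 23.2700
Stratum 2 (Some college): n = 393; a·d/n = 6·92/393 = 1.4046; b·c/n = 279·16/393 = 11.3588
Stratum 3 (≥ Bachelor's): n = 529; a·d/n = 80·104/529 = 15.7278; b·c/n = 250·95/529 = 44.8960
OR_MH = (8.7605 + 1.4046 + 15.7278) / (23.2700 + 11.3588 + 44.8960) = 25.8928 / 79.5248 = 0.32559

0.33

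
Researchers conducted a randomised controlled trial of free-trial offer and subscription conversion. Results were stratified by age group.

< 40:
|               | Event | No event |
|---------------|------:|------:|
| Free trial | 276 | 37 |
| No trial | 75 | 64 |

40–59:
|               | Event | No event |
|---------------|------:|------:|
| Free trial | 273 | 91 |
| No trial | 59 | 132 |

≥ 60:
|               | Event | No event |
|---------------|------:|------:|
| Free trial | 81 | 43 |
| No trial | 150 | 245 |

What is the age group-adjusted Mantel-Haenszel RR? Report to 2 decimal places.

RR_MH = Σ(aᵢ·n₀ᵢ/nᵢ) / Σ(cᵢ·n₁ᵢ/nᵢ), with n₁ᵢ = aᵢ+bᵢ (exposed), n₀ᵢ = cᵢ+dᵢ (unexposed), nᵢ = n₁ᵢ+n₀ᵢ.
Stratum 1 (< 40): n₁ = 313, n₀ = 139, n = 452; a·n₀/n = 276·139/452 = 84.8761; c·n₁/n = 75·313/452 = 51.9358
Stratum 2 (40–59): n₁ = 364, n₀ = 191, n = 555; a·n₀/n = 273·191/555 = 93.9514; c·n₁/n = 59·364/555 = 38.6955
Stratum 3 (≥ 60): n₁ = 124, n₀ = 395, n = 519; a·n₀/n = 81·395/519 = 61.6474; c·n₁/n = 150·124/519 = 35.8382
RR_MH = (84.8761 + 93.9514 + 61.6474) / (51.9358 + 38.6955 + 35.8382) = 240.4749 / 126.4695 = 1.90145

1.90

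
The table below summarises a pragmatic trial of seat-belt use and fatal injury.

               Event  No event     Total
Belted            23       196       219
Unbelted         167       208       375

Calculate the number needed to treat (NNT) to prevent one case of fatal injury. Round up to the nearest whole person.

3

Risk in treated group = 23/219 = 0.10502; risk in control = 167/375 = 0.44533.
Absolute risk reduction = 0.44533 − 0.10502 = 0.34031
NNT = 1 / ARR = 1 / 0.34031 = 2.938 → round up → 3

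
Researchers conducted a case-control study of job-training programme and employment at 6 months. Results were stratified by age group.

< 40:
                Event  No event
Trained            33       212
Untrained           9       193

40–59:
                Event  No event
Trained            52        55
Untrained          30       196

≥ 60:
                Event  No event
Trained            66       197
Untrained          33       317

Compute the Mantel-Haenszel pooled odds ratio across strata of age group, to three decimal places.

3.983

OR_MH = Σ(aᵢdᵢ/nᵢ) / Σ(bᵢcᵢ/nᵢ), where nᵢ is the stratum total.
Stratum 1 (< 40): n = 447; a·d/n = 33·193/447 = 14.2483; b·c/n = 212·9/447 = 4.2685
Stratum 2 (40–59): n = 333; a·d/n = 52·196/333 = 30.6066; b·c/n = 55·30/333 = 4.9550
Stratum 3 (≥ 60): n = 613; a·d/n = 66·317/613 = 34.1305; b·c/n = 197·33/613 = 10.6052
OR_MH = (14.2483 + 30.6066 + 34.1305) / (4.2685 + 4.9550 + 10.6052) = 78.9854 / 19.8286 = 3.98340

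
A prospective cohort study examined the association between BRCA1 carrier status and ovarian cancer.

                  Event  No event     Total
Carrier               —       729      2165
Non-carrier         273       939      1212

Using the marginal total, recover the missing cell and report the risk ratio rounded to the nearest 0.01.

2.94

The missing cell is in the exposed row: 2165 − 729 = 1436.
So a = 1436, b = 729, c = 273, d = 939.
RR = [a/(a+b)] / [c/(c+d)] = (1436/2165) / (273/1212) = 0.66328/0.22525 = 2.94467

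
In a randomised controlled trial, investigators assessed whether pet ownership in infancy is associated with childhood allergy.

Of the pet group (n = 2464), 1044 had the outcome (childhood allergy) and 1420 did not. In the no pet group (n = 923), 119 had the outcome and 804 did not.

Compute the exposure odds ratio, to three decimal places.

4.967

From the description: a = 1044, b = 1420, c = 119, d = 804.
OR = (a·d)/(b·c) = (1044 × 804) / (1420 × 119) = 839376 / 168980 = 4.96731
The odds of childhood allergy are about 4.97 times as high in the pet group.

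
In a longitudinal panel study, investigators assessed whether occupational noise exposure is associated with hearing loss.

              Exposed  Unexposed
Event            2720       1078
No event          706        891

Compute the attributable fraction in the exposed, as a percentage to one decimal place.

Reading the table with exposure as columns: a = 2720 (Exposed, case), b = 706 (Exposed, non-case), c = 1078 (Unexposed, case), d = 891.
Risk in exposed = 2720/3426 = 0.79393; risk in unexposed = 1078/1969 = 0.54749.
RR = 0.79393/0.54749 = 1.45014
AR% = (RR − 1)/RR × 100 = (1.45014 − 1)/1.45014 × 100 = 31.0409%

31.0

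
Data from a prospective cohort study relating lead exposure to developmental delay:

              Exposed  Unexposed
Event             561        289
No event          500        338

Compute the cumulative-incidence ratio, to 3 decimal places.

Reading the table with exposure as columns: a = 561 (Exposed, case), b = 500 (Exposed, non-case), c = 289 (Unexposed, case), d = 338.
Risk in exposed = 561/1061 = 0.52875; risk in unexposed = 289/627 = 0.46093.
RR = 0.52875 / 0.46093 = 1.14714
The risk among the exposed is 1.15 times that among the unexposed.

1.147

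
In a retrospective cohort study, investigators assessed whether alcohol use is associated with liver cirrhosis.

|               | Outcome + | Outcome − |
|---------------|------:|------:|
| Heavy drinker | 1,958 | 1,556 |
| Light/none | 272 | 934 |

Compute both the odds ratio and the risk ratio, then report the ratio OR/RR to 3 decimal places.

1.749

Cells: a = 1958, b = 1556, c = 272, d = 934.
OR = (1958·934)/(1556·272) = 1828772/423232 = 4.32097
Risk in exposed = 1958/3514 = 0.55720; risk in unexposed = 272/1206 = 0.22554; RR = 2.47053
OR/RR = 4.32097 / 2.47053 = 1.74901
The outcome is not rare, so the OR lies further from 1 than the RR.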